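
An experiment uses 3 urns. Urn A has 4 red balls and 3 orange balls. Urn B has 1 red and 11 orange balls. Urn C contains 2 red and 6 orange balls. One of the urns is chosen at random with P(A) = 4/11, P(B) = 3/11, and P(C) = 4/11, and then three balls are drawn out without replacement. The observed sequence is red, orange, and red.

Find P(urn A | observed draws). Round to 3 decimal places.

Under each hypothesis, the probability of the observed sequence is: P(data | urn A) = (4/7)(3/6)(3/5) = 6/35; P(data | urn B) = (1/12)(11/11)(0/10) = 0; P(data | urn C) = (2/8)(6/7)(1/6) = 1/28.
Weighting by the prior gives 4/11 · 6/35 = 24/385, 3/11 · 0 = 0, 4/11 · 1/28 = 1/77; with total 29/385.
So P(urn A | data) = (24/385) / (29/385) = 24/29.

0.828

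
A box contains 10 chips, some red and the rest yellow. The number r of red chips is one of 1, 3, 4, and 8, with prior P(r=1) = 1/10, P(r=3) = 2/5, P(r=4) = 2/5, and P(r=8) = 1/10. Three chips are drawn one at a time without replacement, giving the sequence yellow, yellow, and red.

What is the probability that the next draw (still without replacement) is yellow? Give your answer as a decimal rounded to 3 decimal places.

0.659

For each hypothesis, P(data | H) works out to: P(data | r = 1) = (9/10)(8/9)(1/8) = 1/10; P(data | r = 3) = (7/10)(6/9)(3/8) = 7/40; P(data | r = 4) = (6/10)(5/9)(4/8) = 1/6; P(data | r = 8) = (2/10)(1/9)(8/8) = 1/45.
The prior-weighted likelihoods are 1/10 · 1/10 = 1/100, 2/5 · 7/40 = 7/100, 2/5 · 1/6 = 1/15, 1/10 · 1/45 = 1/450; these sum to 67/450.
The posterior is then P(r = 1 | data) = 9/134, P(r = 3 | data) = 63/134, P(r = 4 | data) = 30/67, P(r = 8 | data) = 1/67.
So P(yellow next | data) = Σ P(yellow next | H) P(H | data) = (1)(9/134) + (5/7)(63/134) + (4/7)(30/67) + (0)(1/67) = 309/469.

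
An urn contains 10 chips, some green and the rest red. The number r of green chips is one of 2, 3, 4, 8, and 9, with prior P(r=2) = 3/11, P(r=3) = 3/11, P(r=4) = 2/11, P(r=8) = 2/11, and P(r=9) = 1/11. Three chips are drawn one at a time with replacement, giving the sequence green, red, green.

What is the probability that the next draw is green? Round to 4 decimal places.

The likelihood of the observed sequence under each hypothesis: P(data | r = 2) = (2/10)(8/10)(2/10) = 0.032; P(data | r = 3) = (3/10)(7/10)(3/10) = 0.063; P(data | r = 4) = (4/10)(6/10)(4/10) = 0.096; P(data | r = 8) = (8/10)(2/10)(8/10) = 0.128; P(data | r = 9) = (9/10)(1/10)(9/10) = 0.081.
The prior-weighted likelihoods are 3/11 · 0.032 = 0.0087273, 3/11 · 0.063 = 0.017182, 2/11 · 0.096 = 0.017455, 2/11 · 0.128 = 0.023273, 1/11 · 0.081 = 0.0073636; summing to 0.074.
Dividing through by the total gives posterior P(r = 2 | data) = 0.11794, P(r = 3 | data) = 0.23219, P(r = 4 | data) = 0.23587, P(r = 8 | data) = 0.3145, P(r = 9 | data) = 0.099509.
The predictive probability is P(green next | data) = (1/5)(0.11794) + (3/10)(0.23219) + (2/5)(0.23587) + (4/5)(0.3145) + (9/10)(0.099509) = 0.52875.

0.5287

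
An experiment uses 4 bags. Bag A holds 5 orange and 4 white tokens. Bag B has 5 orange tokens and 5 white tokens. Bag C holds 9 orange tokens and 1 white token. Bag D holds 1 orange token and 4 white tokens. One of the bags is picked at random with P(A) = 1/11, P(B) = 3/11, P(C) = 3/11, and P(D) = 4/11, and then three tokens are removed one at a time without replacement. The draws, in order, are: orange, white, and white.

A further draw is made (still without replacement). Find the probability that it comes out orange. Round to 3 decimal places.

0.238

For each hypothesis, P(data | H) works out to: P(data | bag A) = (5/9)(4/8)(3/7) = 5/42; P(data | bag B) = (5/10)(5/9)(4/8) = 5/36; P(data | bag C) = (9/10)(1/9)(0/8) = 0; P(data | bag D) = (1/5)(4/4)(3/3) = 1/5.
The prior-weighted likelihoods are 1/11 · 5/42 = 5/462, 3/11 · 5/36 = 5/132, 3/11 · 0 = 0, 4/11 · 1/5 = 4/55; these sum to 17/140.
Normalising, the posterior is P(bag A | data) = 0.089127, P(bag B | data) = 0.31194, P(bag C | data) = 0, P(bag D | data) = 0.59893.
The predictive probability is P(orange next | data) = (2/3)(0.089127) + (4/7)(0.31194) + (0)(0.59893) = 0.23767.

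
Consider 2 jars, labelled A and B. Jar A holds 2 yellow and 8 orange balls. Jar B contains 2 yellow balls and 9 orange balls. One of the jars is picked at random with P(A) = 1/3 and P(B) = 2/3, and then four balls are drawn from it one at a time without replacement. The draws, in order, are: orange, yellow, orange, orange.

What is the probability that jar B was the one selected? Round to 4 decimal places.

0.6563

Compute the likelihood of the observed sequence for each case: P(data | jar A) = (8/10)(2/9)(7/8)(6/7) = 2/15; P(data | jar B) = (9/11)(2/10)(8/9)(7/8) = 7/55.
Multiplying each by its prior: 1/3 · 2/15 = 2/45, 2/3 · 7/55 = 14/165; summing to 64/495.
By Bayes' rule, P(jar B | data) = (14/165) / (64/495) = 21/32.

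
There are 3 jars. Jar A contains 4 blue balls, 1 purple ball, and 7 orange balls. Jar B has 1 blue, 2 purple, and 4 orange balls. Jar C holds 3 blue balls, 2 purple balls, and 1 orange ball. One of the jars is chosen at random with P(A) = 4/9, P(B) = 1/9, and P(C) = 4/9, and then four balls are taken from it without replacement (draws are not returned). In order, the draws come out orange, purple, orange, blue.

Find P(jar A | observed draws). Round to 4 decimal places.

Under each hypothesis, the probability of the observed sequence is: P(data | jar A) = (7/12)(1/11)(6/10)(4/9) = 0.014141; P(data | jar B) = (4/7)(2/6)(3/5)(1/4) = 0.028571; P(data | jar C) = (1/6)(2/5)(0/4) = 0.
The prior-weighted likelihoods are 4/9 · 0.014141 = 0.0062851, 1/9 · 0.028571 = 0.0031746, 4/9 · 0 = 0; these sum to 0.0094597.
Hence P(jar A | data) = (0.0062851) / (0.0094597) = 0.66441.

0.6644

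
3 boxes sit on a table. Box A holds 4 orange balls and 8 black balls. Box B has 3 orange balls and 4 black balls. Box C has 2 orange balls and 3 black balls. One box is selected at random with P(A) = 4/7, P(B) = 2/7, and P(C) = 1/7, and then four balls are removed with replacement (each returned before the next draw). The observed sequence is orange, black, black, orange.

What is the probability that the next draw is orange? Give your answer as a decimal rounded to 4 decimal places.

The likelihood of the observed sequence under each hypothesis: P(data | box A) = (4/12)(8/12)(8/12)(4/12) = 0.049383; P(data | box B) = (3/7)(4/7)(4/7)(3/7) = 0.059975; P(data | box C) = (2/5)(3/5)(3/5)(2/5) = 0.0576.
Weighting by the prior gives 4/7 · 0.049383 = 0.028219, 2/7 · 0.059975 = 0.017136, 1/7 · 0.0576 = 0.0082286; summing to 0.053583.
Dividing through by the total gives posterior P(box A | data) = 0.52664, P(box B | data) = 0.3198, P(box C | data) = 0.15357.
Averaging over the posterior, P(orange next | data) = (1/3)(0.52664) + (3/7)(0.3198) + (2/5)(0.15357) = 0.37403.

0.3740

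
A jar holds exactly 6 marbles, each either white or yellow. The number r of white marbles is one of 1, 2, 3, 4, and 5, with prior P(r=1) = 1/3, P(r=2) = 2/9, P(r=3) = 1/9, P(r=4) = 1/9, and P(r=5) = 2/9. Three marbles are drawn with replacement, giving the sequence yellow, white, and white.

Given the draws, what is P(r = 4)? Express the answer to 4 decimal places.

0.2051

Under each hypothesis, the probability of the observed sequence is: P(data | r = 1) = (5/6)(1/6)(1/6) = 5/216; P(data | r = 2) = (4/6)(2/6)(2/6) = 2/27; P(data | r = 3) = (3/6)(3/6)(3/6) = 1/8; P(data | r = 4) = (2/6)(4/6)(4/6) = 4/27; P(data | r = 5) = (1/6)(5/6)(5/6) = 25/216.
Multiplying each by its prior: 1/3 · 5/216 = 5/648, 2/9 · 2/27 = 4/243, 1/9 · 1/8 = 1/72, 1/9 · 4/27 = 4/243, 2/9 · 25/216 = 25/972; summing to 13/162.
By Bayes' rule, P(r = 4 | data) = (4/243) / (13/162) = 8/39.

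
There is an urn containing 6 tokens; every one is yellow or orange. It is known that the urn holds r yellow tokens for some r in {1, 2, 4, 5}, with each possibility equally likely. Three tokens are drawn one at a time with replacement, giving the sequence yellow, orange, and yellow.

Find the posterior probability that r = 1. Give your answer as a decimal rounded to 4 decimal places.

0.0641

Under each hypothesis, the probability of the observed sequence is: P(data | r = 1) = (1/6)(5/6)(1/6) = 5/216; P(data | r = 2) = (2/6)(4/6)(2/6) = 2/27; P(data | r = 4) = (4/6)(2/6)(4/6) = 4/27; P(data | r = 5) = (5/6)(1/6)(5/6) = 25/216.
Weighting by the prior gives 1/4 · 5/216 = 5/864, 1/4 · 2/27 = 1/54, 1/4 · 4/27 = 1/27, 1/4 · 25/216 = 25/864; with total 13/144.
Therefore the posterior P(r = 1 | data) = (5/864) / (13/144) = 5/78.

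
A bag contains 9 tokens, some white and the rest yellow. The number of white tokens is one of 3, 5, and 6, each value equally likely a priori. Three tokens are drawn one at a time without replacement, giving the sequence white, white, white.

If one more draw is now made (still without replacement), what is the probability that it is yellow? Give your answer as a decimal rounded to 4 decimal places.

For each hypothesis, P(data | H) works out to: P(data | r = 3) = (3/9)(2/8)(1/7) = 1/84; P(data | r = 5) = (5/9)(4/8)(3/7) = 5/42; P(data | r = 6) = (6/9)(5/8)(4/7) = 5/21.
Weighting by the prior gives 1/3 · 1/84 = 1/252, 1/3 · 5/42 = 5/126, 1/3 · 5/21 = 5/63; with total 31/252.
The posterior is then P(r = 3 | data) = 1/31, P(r = 5 | data) = 10/31, P(r = 6 | data) = 20/31.
The predictive probability is P(yellow next | data) = (1)(1/31) + (2/3)(10/31) + (1/2)(20/31) = 53/93.

0.5699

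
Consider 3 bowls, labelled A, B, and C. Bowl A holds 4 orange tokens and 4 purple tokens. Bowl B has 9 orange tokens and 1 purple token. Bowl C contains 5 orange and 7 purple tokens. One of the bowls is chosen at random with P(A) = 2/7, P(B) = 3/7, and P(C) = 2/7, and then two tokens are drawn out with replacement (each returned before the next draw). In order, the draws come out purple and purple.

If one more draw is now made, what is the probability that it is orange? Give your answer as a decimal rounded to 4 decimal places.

Under each hypothesis, the probability of the observed sequence is: P(data | bowl A) = (4/8)(4/8) = 0.25; P(data | bowl B) = (1/10)(1/10) = 0.01; P(data | bowl C) = (7/12)(7/12) = 0.34028.
Weighting by the prior gives 2/7 · 0.25 = 0.071429, 3/7 · 0.01 = 0.0042857, 2/7 · 0.34028 = 0.097222; these sum to 0.17294.
Dividing through by the total gives posterior P(bowl A | data) = 0.41303, P(bowl B | data) = 0.024782, P(bowl C | data) = 0.56218.
Averaging over the posterior, P(orange next | data) = (1/2)(0.41303) + (9/10)(0.024782) + (5/12)(0.56218) = 0.46306.

0.4631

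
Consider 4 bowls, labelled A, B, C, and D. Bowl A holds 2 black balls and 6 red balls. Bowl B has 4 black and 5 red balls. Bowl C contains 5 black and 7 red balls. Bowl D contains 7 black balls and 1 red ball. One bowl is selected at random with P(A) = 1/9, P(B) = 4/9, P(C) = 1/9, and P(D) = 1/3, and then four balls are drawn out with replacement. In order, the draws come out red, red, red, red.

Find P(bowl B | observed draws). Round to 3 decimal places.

Under each hypothesis, the probability of the observed sequence is: P(data | bowl A) = (6/8)(6/8)(6/8)(6/8) = 0.31641; P(data | bowl B) = (5/9)(5/9)(5/9)(5/9) = 0.09526; P(data | bowl C) = (7/12)(7/12)(7/12)(7/12) = 0.11579; P(data | bowl D) = (1/8)(1/8)(1/8)(1/8) = 0.00024414.
The prior-weighted likelihoods are 1/9 · 0.31641 = 0.035156, 4/9 · 0.09526 = 0.042338, 1/9 · 0.11579 = 0.012865, 1/3 · 0.00024414 = 8.138e-05; summing to 0.090441.
So P(bowl B | data) = (0.042338) / (0.090441) = 0.46813.

0.468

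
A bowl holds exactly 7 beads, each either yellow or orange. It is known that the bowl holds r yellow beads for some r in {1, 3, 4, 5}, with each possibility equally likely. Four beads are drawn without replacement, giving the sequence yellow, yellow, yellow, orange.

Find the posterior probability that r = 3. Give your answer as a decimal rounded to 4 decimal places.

0.1111

The likelihood of the observed sequence under each hypothesis: P(data | r = 1) = (1/7)(0/6) = 0; P(data | r = 3) = (3/7)(2/6)(1/5)(4/4) = 1/35; P(data | r = 4) = (4/7)(3/6)(2/5)(3/4) = 3/35; P(data | r = 5) = (5/7)(4/6)(3/5)(2/4) = 1/7.
The prior-weighted likelihoods are 1/4 · 0 = 0, 1/4 · 1/35 = 1/140, 1/4 · 3/35 = 3/140, 1/4 · 1/7 = 1/28; these sum to 9/140.
Hence P(r = 3 | data) = (1/140) / (9/140) = 1/9.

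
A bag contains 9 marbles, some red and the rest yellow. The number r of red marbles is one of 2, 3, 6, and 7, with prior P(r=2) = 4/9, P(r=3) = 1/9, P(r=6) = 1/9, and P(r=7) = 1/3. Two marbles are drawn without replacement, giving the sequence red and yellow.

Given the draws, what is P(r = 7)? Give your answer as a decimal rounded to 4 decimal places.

0.3134

Compute the likelihood of the observed sequence for each case: P(data | r = 2) = (2/9)(7/8) = 7/36; P(data | r = 3) = (3/9)(6/8) = 1/4; P(data | r = 6) = (6/9)(3/8) = 1/4; P(data | r = 7) = (7/9)(2/8) = 7/36.
Weighting by the prior gives 4/9 · 7/36 = 7/81, 1/9 · 1/4 = 1/36, 1/9 · 1/4 = 1/36, 1/3 · 7/36 = 7/108; these sum to 67/324.
Hence P(r = 7 | data) = (7/108) / (67/324) = 21/67.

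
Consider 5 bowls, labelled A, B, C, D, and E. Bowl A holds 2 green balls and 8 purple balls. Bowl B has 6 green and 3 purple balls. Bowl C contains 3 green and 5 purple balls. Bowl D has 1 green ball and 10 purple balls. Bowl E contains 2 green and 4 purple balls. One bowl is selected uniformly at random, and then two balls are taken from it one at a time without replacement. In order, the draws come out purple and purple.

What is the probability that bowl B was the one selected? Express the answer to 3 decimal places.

The likelihood of the observed sequence under each hypothesis: P(data | bowl A) = (8/10)(7/9) = 0.62222; P(data | bowl B) = (3/9)(2/8) = 0.083333; P(data | bowl C) = (5/8)(4/7) = 0.35714; P(data | bowl D) = (10/11)(9/10) = 0.81818; P(data | bowl E) = (4/6)(3/5) = 0.4.
Multiplying each by its prior: 1/5 · 0.62222 = 0.12444, 1/5 · 0.083333 = 0.016667, 1/5 · 0.35714 = 0.071429, 1/5 · 0.81818 = 0.16364, 1/5 · 0.4 = 0.08; these sum to 0.45618.
Hence P(bowl B | data) = (0.016667) / (0.45618) = 0.036536.

0.037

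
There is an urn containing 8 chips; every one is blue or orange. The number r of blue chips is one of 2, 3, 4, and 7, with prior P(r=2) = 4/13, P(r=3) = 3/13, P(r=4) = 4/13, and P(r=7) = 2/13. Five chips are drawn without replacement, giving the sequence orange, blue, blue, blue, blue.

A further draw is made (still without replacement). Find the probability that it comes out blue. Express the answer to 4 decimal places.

Under each hypothesis, the probability of the observed sequence is: P(data | r = 2) = (6/8)(2/7)(1/6)(0/5) = 0; P(data | r = 3) = (5/8)(3/7)(2/6)(1/5)(0/4) = 0; P(data | r = 4) = (4/8)(4/7)(3/6)(2/5)(1/4) = 0.014286; P(data | r = 7) = (1/8)(7/7)(6/6)(5/5)(4/4) = 0.125.
The prior-weighted likelihoods are 4/13 · 0 = 0, 3/13 · 0 = 0, 4/13 · 0.014286 = 0.0043956, 2/13 · 0.125 = 0.019231; these sum to 0.023626.
Normalising, the posterior is P(r = 2 | data) = 0, P(r = 3 | data) = 0, P(r = 4 | data) = 0.18605, P(r = 7 | data) = 0.81395.
So P(blue next | data) = Σ P(blue next | H) P(H | data) = (0)(0.18605) + (1)(0.81395) = 0.81395.

0.8140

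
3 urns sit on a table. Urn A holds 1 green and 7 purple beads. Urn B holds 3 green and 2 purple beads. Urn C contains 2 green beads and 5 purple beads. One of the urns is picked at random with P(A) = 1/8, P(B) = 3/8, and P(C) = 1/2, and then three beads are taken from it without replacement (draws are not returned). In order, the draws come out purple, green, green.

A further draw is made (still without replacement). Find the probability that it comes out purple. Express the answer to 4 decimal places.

The likelihood of the observed sequence under each hypothesis: P(data | urn A) = (7/8)(1/7)(0/6) = 0; P(data | urn B) = (2/5)(3/4)(2/3) = 1/5; P(data | urn C) = (5/7)(2/6)(1/5) = 1/21.
Weighting by the prior gives 1/8 · 0 = 0, 3/8 · 1/5 = 3/40, 1/2 · 1/21 = 1/42; summing to 83/840.
Normalising, the posterior is P(urn A | data) = 0, P(urn B | data) = 63/83, P(urn C | data) = 20/83.
The predictive probability is P(purple next | data) = (1/2)(63/83) + (1)(20/83) = 103/166.

0.6205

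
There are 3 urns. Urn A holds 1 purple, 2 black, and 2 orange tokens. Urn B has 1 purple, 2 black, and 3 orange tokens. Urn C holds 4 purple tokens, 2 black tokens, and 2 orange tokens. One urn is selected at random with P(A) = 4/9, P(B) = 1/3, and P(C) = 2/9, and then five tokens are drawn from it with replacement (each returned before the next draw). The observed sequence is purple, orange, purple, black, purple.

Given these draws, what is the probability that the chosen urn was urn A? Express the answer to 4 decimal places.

Under each hypothesis, the probability of the observed sequence is: P(data | urn A) = (1/5)(2/5)(1/5)(2/5)(1/5) = 0.00128; P(data | urn B) = (1/6)(3/6)(1/6)(2/6)(1/6) = 0.0007716; P(data | urn C) = (4/8)(2/8)(4/8)(2/8)(4/8) = 0.0078125.
The prior-weighted likelihoods are 4/9 · 0.00128 = 0.00056889, 1/3 · 0.0007716 = 0.0002572, 2/9 · 0.0078125 = 0.0017361; these sum to 0.0025622.
Therefore the posterior P(urn A | data) = (0.00056889) / (0.0025622) = 0.22203.

0.2220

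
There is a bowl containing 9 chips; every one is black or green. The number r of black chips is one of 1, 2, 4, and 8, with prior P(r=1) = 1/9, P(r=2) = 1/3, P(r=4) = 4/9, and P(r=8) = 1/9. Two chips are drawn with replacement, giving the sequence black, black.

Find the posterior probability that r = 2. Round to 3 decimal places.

0.085

For each hypothesis, P(data | H) works out to: P(data | r = 1) = (1/9)(1/9) = 1/81; P(data | r = 2) = (2/9)(2/9) = 4/81; P(data | r = 4) = (4/9)(4/9) = 16/81; P(data | r = 8) = (8/9)(8/9) = 64/81.
Weighting by the prior gives 1/9 · 1/81 = 1/729, 1/3 · 4/81 = 4/243, 4/9 · 16/81 = 64/729, 1/9 · 64/81 = 64/729; summing to 47/243.
By Bayes' rule, P(r = 2 | data) = (4/243) / (47/243) = 4/47.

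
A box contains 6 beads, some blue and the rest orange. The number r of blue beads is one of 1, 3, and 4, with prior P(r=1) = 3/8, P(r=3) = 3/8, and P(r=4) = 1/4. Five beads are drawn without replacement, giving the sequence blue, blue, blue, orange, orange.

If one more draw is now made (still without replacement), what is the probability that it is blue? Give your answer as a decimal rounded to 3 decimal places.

0.471

For each hypothesis, P(data | H) works out to: P(data | r = 1) = (1/6)(0/5) = 0; P(data | r = 3) = (3/6)(2/5)(1/4)(3/3)(2/2) = 1/20; P(data | r = 4) = (4/6)(3/5)(2/4)(2/3)(1/2) = 1/15.
Multiplying each by its prior: 3/8 · 0 = 0, 3/8 · 1/20 = 3/160, 1/4 · 1/15 = 1/60; with total 17/480.
Dividing through by the total gives posterior P(r = 1 | data) = 0, P(r = 3 | data) = 9/17, P(r = 4 | data) = 8/17.
The predictive probability is P(blue next | data) = (0)(9/17) + (1)(8/17) = 8/17.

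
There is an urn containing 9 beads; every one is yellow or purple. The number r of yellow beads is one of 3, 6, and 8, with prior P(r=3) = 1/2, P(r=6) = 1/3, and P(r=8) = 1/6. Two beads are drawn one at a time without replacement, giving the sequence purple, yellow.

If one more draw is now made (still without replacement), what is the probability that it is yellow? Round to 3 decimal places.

0.501

The likelihood of the observed sequence under each hypothesis: P(data | r = 3) = (6/9)(3/8) = 1/4; P(data | r = 6) = (3/9)(6/8) = 1/4; P(data | r = 8) = (1/9)(8/8) = 1/9.
Weighting by the prior gives 1/2 · 1/4 = 1/8, 1/3 · 1/4 = 1/12, 1/6 · 1/9 = 1/54; these sum to 49/216.
Normalising, the posterior is P(r = 3 | data) = 27/49, P(r = 6 | data) = 18/49, P(r = 8 | data) = 4/49.
So P(yellow next | data) = Σ P(yellow next | H) P(H | data) = (2/7)(27/49) + (5/7)(18/49) + (1)(4/49) = 172/343.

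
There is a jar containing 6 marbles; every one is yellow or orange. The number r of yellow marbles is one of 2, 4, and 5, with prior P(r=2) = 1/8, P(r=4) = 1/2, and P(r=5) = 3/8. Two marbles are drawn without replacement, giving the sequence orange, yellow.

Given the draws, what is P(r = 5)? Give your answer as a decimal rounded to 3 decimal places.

0.273

Under each hypothesis, the probability of the observed sequence is: P(data | r = 2) = (4/6)(2/5) = 4/15; P(data | r = 4) = (2/6)(4/5) = 4/15; P(data | r = 5) = (1/6)(5/5) = 1/6.
The prior-weighted likelihoods are 1/8 · 4/15 = 1/30, 1/2 · 4/15 = 2/15, 3/8 · 1/6 = 1/16; these sum to 11/48.
Therefore the posterior P(r = 5 | data) = (1/16) / (11/48) = 3/11.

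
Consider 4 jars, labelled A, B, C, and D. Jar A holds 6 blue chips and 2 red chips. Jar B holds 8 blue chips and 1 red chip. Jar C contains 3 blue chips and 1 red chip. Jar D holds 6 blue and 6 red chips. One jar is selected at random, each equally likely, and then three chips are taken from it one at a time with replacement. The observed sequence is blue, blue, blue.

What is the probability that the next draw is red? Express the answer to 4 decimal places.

0.2103

For each hypothesis, P(data | H) works out to: P(data | jar A) = (6/8)(6/8)(6/8) = 0.42188; P(data | jar B) = (8/9)(8/9)(8/9) = 0.70233; P(data | jar C) = (3/4)(3/4)(3/4) = 0.42188; P(data | jar D) = (6/12)(6/12)(6/12) = 0.125.
Multiplying each by its prior: 1/4 · 0.42188 = 0.10547, 1/4 · 0.70233 = 0.17558, 1/4 · 0.42188 = 0.10547, 1/4 · 0.125 = 0.03125; with total 0.41777.
Normalising, the posterior is P(jar A | data) = 0.25246, P(jar B | data) = 0.42029, P(jar C | data) = 0.25246, P(jar D | data) = 0.074802.
Averaging over the posterior, P(red next | data) = (1/4)(0.25246) + (1/9)(0.42029) + (1/4)(0.25246) + (1/2)(0.074802) = 0.21033.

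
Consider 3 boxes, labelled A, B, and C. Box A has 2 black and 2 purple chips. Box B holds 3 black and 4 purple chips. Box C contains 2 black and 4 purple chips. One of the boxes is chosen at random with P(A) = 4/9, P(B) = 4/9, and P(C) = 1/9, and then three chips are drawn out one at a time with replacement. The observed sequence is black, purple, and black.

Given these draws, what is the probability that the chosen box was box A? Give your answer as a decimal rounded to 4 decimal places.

0.5031

Under each hypothesis, the probability of the observed sequence is: P(data | box A) = (2/4)(2/4)(2/4) = 0.125; P(data | box B) = (3/7)(4/7)(3/7) = 0.10496; P(data | box C) = (2/6)(4/6)(2/6) = 0.074074.
Multiplying each by its prior: 4/9 · 0.125 = 0.055556, 4/9 · 0.10496 = 0.046647, 1/9 · 0.074074 = 0.0082305; these sum to 0.11043.
Therefore the posterior P(box A | data) = (0.055556) / (0.11043) = 0.50307.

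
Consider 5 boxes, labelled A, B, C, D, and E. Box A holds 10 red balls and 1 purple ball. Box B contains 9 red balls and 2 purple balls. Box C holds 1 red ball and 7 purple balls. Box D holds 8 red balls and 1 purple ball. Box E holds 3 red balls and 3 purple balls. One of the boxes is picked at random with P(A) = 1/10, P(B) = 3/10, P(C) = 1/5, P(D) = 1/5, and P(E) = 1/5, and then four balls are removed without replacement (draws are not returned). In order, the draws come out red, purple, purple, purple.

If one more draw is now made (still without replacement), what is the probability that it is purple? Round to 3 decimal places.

0.714

For each hypothesis, P(data | H) works out to: P(data | box A) = (10/11)(1/10)(0/9) = 0; P(data | box B) = (9/11)(2/10)(1/9)(0/8) = 0; P(data | box C) = (1/8)(7/7)(6/6)(5/5) = 1/8; P(data | box D) = (8/9)(1/8)(0/7) = 0; P(data | box E) = (3/6)(3/5)(2/4)(1/3) = 1/20.
The prior-weighted likelihoods are 1/10 · 0 = 0, 3/10 · 0 = 0, 1/5 · 1/8 = 1/40, 1/5 · 0 = 0, 1/5 · 1/20 = 1/100; these sum to 7/200.
Dividing through by the total gives posterior P(box A | data) = 0, P(box B | data) = 0, P(box C | data) = 5/7, P(box D | data) = 0, P(box E | data) = 2/7.
So P(purple next | data) = Σ P(purple next | H) P(H | data) = (1)(5/7) + (0)(2/7) = 5/7.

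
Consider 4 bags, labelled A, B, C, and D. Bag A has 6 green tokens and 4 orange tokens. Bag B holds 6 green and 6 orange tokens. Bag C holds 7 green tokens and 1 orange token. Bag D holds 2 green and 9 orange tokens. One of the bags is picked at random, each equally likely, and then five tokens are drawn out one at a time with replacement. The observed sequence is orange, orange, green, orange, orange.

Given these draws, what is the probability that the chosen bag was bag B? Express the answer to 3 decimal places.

0.244

Under each hypothesis, the probability of the observed sequence is: P(data | bag A) = (4/10)(4/10)(6/10)(4/10)(4/10) = 0.01536; P(data | bag B) = (6/12)(6/12)(6/12)(6/12)(6/12) = 0.03125; P(data | bag C) = (1/8)(1/8)(7/8)(1/8)(1/8) = 0.00021362; P(data | bag D) = (9/11)(9/11)(2/11)(9/11)(9/11) = 0.081477.
Multiplying each by its prior: 1/4 · 0.01536 = 0.00384, 1/4 · 0.03125 = 0.0078125, 1/4 · 0.00021362 = 5.3406e-05, 1/4 · 0.081477 = 0.020369; with total 0.032075.
So P(bag B | data) = (0.0078125) / (0.032075) = 0.24357.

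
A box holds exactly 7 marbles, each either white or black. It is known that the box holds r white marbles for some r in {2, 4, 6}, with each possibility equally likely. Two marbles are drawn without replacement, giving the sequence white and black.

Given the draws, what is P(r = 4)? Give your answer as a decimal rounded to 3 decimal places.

Compute the likelihood of the observed sequence for each case: P(data | r = 2) = (2/7)(5/6) = 5/21; P(data | r = 4) = (4/7)(3/6) = 2/7; P(data | r = 6) = (6/7)(1/6) = 1/7.
Multiplying each by its prior: 1/3 · 5/21 = 5/63, 1/3 · 2/7 = 2/21, 1/3 · 1/7 = 1/21; summing to 2/9.
So P(r = 4 | data) = (2/21) / (2/9) = 3/7.

0.429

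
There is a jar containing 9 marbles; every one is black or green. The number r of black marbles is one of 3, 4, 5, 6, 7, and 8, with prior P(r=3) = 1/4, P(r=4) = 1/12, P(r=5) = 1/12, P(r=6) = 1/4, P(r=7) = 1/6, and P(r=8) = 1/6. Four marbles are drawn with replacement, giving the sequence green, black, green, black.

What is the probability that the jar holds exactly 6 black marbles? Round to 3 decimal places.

0.298

Compute the likelihood of the observed sequence for each case: P(data | r = 3) = (6/9)(3/9)(6/9)(3/9) = 0.049383; P(data | r = 4) = (5/9)(4/9)(5/9)(4/9) = 0.060966; P(data | r = 5) = (4/9)(5/9)(4/9)(5/9) = 0.060966; P(data | r = 6) = (3/9)(6/9)(3/9)(6/9) = 0.049383; P(data | r = 7) = (2/9)(7/9)(2/9)(7/9) = 0.029873; P(data | r = 8) = (1/9)(8/9)(1/9)(8/9) = 0.0097546.
Weighting by the prior gives 1/4 · 0.049383 = 0.012346, 1/12 · 0.060966 = 0.0050805, 1/12 · 0.060966 = 0.0050805, 1/4 · 0.049383 = 0.012346, 1/6 · 0.029873 = 0.0049789, 1/6 · 0.0097546 = 0.0016258; these sum to 0.041457.
Therefore the posterior P(r = 6 | data) = (0.012346) / (0.041457) = 0.29779.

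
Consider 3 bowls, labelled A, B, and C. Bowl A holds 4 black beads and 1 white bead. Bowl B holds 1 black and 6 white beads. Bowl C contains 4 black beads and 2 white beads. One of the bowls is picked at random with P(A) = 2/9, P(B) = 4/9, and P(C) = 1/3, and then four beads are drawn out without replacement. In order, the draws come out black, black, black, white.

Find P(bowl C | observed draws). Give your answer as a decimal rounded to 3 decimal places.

Under each hypothesis, the probability of the observed sequence is: P(data | bowl A) = (4/5)(3/4)(2/3)(1/2) = 1/5; P(data | bowl B) = (1/7)(0/6) = 0; P(data | bowl C) = (4/6)(3/5)(2/4)(2/3) = 2/15.
Multiplying each by its prior: 2/9 · 1/5 = 2/45, 4/9 · 0 = 0, 1/3 · 2/15 = 2/45; summing to 4/45.
Hence P(bowl C | data) = (2/45) / (4/45) = 1/2.

0.500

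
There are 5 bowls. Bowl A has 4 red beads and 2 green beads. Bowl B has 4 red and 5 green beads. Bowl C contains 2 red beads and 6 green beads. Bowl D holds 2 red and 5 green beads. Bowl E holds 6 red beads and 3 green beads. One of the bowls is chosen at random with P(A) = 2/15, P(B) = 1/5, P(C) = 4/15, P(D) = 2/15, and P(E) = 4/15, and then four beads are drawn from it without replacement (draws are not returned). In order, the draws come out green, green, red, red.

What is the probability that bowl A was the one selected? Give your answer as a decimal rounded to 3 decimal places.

0.157

For each hypothesis, P(data | H) works out to: P(data | bowl A) = (2/6)(1/5)(4/4)(3/3) = 0.066667; P(data | bowl B) = (5/9)(4/8)(4/7)(3/6) = 0.079365; P(data | bowl C) = (6/8)(5/7)(2/6)(1/5) = 0.035714; P(data | bowl D) = (5/7)(4/6)(2/5)(1/4) = 0.047619; P(data | bowl E) = (3/9)(2/8)(6/7)(5/6) = 0.059524.
The prior-weighted likelihoods are 2/15 · 0.066667 = 0.0088889, 1/5 · 0.079365 = 0.015873, 4/15 · 0.035714 = 0.0095238, 2/15 · 0.047619 = 0.0063492, 4/15 · 0.059524 = 0.015873; with total 0.056508.
By Bayes' rule, P(bowl A | data) = (0.0088889) / (0.056508) = 0.1573.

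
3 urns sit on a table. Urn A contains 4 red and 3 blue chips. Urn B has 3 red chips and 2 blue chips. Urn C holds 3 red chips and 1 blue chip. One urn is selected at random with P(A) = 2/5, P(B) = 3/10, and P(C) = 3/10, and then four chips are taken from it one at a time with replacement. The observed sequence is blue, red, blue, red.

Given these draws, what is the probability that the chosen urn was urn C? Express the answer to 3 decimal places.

0.204

The likelihood of the observed sequence under each hypothesis: P(data | urn A) = (3/7)(4/7)(3/7)(4/7) = 0.059975; P(data | urn B) = (2/5)(3/5)(2/5)(3/5) = 0.0576; P(data | urn C) = (1/4)(3/4)(1/4)(3/4) = 0.035156.
Weighting by the prior gives 2/5 · 0.059975 = 0.02399, 3/10 · 0.0576 = 0.01728, 3/10 · 0.035156 = 0.010547; summing to 0.051817.
So P(urn C | data) = (0.010547) / (0.051817) = 0.20354.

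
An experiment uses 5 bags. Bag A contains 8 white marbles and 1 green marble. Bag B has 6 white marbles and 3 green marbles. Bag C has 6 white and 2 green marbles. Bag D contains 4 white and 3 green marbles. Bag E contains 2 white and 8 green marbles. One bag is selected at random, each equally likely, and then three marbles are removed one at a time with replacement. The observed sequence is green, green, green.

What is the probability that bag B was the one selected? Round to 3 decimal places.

Compute the likelihood of the observed sequence for each case: P(data | bag A) = (1/9)(1/9)(1/9) = 0.0013717; P(data | bag B) = (3/9)(3/9)(3/9) = 0.037037; P(data | bag C) = (2/8)(2/8)(2/8) = 0.015625; P(data | bag D) = (3/7)(3/7)(3/7) = 0.078717; P(data | bag E) = (8/10)(8/10)(8/10) = 0.512.
Multiplying each by its prior: 1/5 · 0.0013717 = 0.00027435, 1/5 · 0.037037 = 0.0074074, 1/5 · 0.015625 = 0.003125, 1/5 · 0.078717 = 0.015743, 1/5 · 0.512 = 0.1024; summing to 0.12895.
So P(bag B | data) = (0.0074074) / (0.12895) = 0.057444.

0.057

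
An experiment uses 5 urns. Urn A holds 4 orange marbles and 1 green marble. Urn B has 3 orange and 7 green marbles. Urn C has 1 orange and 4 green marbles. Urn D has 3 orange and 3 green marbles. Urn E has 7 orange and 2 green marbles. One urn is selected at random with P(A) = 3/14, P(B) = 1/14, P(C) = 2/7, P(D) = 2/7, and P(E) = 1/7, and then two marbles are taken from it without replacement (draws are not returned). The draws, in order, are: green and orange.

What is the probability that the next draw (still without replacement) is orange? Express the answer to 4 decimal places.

0.4940

Under each hypothesis, the probability of the observed sequence is: P(data | urn A) = (1/5)(4/4) = 1/5; P(data | urn B) = (7/10)(3/9) = 7/30; P(data | urn C) = (4/5)(1/4) = 1/5; P(data | urn D) = (3/6)(3/5) = 3/10; P(data | urn E) = (2/9)(7/8) = 7/36.
Multiplying each by its prior: 3/14 · 1/5 = 3/70, 1/14 · 7/30 = 1/60, 2/7 · 1/5 = 2/35, 2/7 · 3/10 = 3/35, 1/7 · 7/36 = 1/36; with total 29/126.
Normalising, the posterior is P(urn A | data) = 0.18621, P(urn B | data) = 0.072414, P(urn C | data) = 0.24828, P(urn D | data) = 0.37241, P(urn E | data) = 0.12069.
Averaging over the posterior, P(orange next | data) = (1)(0.18621) + (1/4)(0.072414) + (0)(0.24828) + (1/2)(0.37241) + (6/7)(0.12069) = 0.49397.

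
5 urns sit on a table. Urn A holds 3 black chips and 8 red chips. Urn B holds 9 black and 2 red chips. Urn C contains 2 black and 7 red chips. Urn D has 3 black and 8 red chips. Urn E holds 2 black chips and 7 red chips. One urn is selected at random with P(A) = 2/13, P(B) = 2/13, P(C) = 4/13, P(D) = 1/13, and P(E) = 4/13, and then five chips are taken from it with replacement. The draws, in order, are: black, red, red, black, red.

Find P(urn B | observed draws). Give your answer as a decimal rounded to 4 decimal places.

Compute the likelihood of the observed sequence for each case: P(data | urn A) = (3/11)(8/11)(8/11)(3/11)(8/11) = 0.028612; P(data | urn B) = (9/11)(2/11)(2/11)(9/11)(2/11) = 0.0040236; P(data | urn C) = (2/9)(7/9)(7/9)(2/9)(7/9) = 0.023235; P(data | urn D) = (3/11)(8/11)(8/11)(3/11)(8/11) = 0.028612; P(data | urn E) = (2/9)(7/9)(7/9)(2/9)(7/9) = 0.023235.
Multiplying each by its prior: 2/13 · 0.028612 = 0.0044019, 2/13 · 0.0040236 = 0.00061901, 4/13 · 0.023235 = 0.0071492, 1/13 · 0.028612 = 0.0022009, 4/13 · 0.023235 = 0.0071492; these sum to 0.02152.
Therefore the posterior P(urn B | data) = (0.00061901) / (0.02152) = 0.028764.

0.0288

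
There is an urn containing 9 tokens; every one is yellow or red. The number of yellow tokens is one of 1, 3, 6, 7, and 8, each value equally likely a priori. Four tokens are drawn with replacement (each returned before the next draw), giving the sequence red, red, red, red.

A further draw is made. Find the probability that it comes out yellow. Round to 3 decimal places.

For each hypothesis, P(data | H) works out to: P(data | r = 1) = (8/9)(8/9)(8/9)(8/9) = 0.6243; P(data | r = 3) = (6/9)(6/9)(6/9)(6/9) = 0.19753; P(data | r = 6) = (3/9)(3/9)(3/9)(3/9) = 0.012346; P(data | r = 7) = (2/9)(2/9)(2/9)(2/9) = 0.0024387; P(data | r = 8) = (1/9)(1/9)(1/9)(1/9) = 0.00015242.
Weighting by the prior gives 1/5 · 0.6243 = 0.12486, 1/5 · 0.19753 = 0.039506, 1/5 · 0.012346 = 0.0024691, 1/5 · 0.0024387 = 0.00048773, 1/5 · 0.00015242 = 3.0483e-05; these sum to 0.16735.
Normalising, the posterior is P(r = 1 | data) = 0.74608, P(r = 3 | data) = 0.23607, P(r = 6 | data) = 0.014754, P(r = 7 | data) = 0.0029144, P(r = 8 | data) = 0.00018215.
The predictive probability is P(yellow next | data) = (1/9)(0.74608) + (1/3)(0.23607) + (2/3)(0.014754) + (7/9)(0.0029144) + (8/9)(0.00018215) = 0.17385.

0.174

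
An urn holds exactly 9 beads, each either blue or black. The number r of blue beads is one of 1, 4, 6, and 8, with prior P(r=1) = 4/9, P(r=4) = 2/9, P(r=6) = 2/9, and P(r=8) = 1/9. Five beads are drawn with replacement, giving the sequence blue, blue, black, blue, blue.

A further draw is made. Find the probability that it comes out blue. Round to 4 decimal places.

Compute the likelihood of the observed sequence for each case: P(data | r = 1) = (1/9)(1/9)(8/9)(1/9)(1/9) = 0.00013548; P(data | r = 4) = (4/9)(4/9)(5/9)(4/9)(4/9) = 0.021677; P(data | r = 6) = (6/9)(6/9)(3/9)(6/9)(6/9) = 0.065844; P(data | r = 8) = (8/9)(8/9)(1/9)(8/9)(8/9) = 0.069366.
Multiplying each by its prior: 4/9 · 0.00013548 = 6.0214e-05, 2/9 · 0.021677 = 0.0048171, 2/9 · 0.065844 = 0.014632, 1/9 · 0.069366 = 0.0077073; with total 0.027217.
Dividing through by the total gives posterior P(r = 1 | data) = 0.0022124, P(r = 4 | data) = 0.17699, P(r = 6 | data) = 0.53761, P(r = 8 | data) = 0.28319.
So P(blue next | data) = Σ P(blue next | H) P(H | data) = (1/9)(0.0022124) + (4/9)(0.17699) + (2/3)(0.53761) + (8/9)(0.28319) = 0.68904.

0.6890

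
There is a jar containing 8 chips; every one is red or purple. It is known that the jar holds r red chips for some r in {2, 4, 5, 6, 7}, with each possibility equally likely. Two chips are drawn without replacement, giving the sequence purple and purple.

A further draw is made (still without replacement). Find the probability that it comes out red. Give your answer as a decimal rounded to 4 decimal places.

0.5000

For each hypothesis, P(data | H) works out to: P(data | r = 2) = (6/8)(5/7) = 15/28; P(data | r = 4) = (4/8)(3/7) = 3/14; P(data | r = 5) = (3/8)(2/7) = 3/28; P(data | r = 6) = (2/8)(1/7) = 1/28; P(data | r = 7) = (1/8)(0/7) = 0.
The prior-weighted likelihoods are 1/5 · 15/28 = 3/28, 1/5 · 3/14 = 3/70, 1/5 · 3/28 = 3/140, 1/5 · 1/28 = 1/140, 1/5 · 0 = 0; with total 5/28.
Normalising, the posterior is P(r = 2 | data) = 3/5, P(r = 4 | data) = 6/25, P(r = 5 | data) = 3/25, P(r = 6 | data) = 1/25, P(r = 7 | data) = 0.
Averaging over the posterior, P(red next | data) = (1/3)(3/5) + (2/3)(6/25) + (5/6)(3/25) + (1)(1/25) = 1/2.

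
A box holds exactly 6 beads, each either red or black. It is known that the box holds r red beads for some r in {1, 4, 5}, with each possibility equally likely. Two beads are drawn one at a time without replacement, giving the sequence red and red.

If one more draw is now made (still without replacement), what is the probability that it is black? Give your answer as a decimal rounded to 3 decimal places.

For each hypothesis, P(data | H) works out to: P(data | r = 1) = (1/6)(0/5) = 0; P(data | r = 4) = (4/6)(3/5) = 2/5; P(data | r = 5) = (5/6)(4/5) = 2/3.
The prior-weighted likelihoods are 1/3 · 0 = 0, 1/3 · 2/5 = 2/15, 1/3 · 2/3 = 2/9; these sum to 16/45.
The posterior is then P(r = 1 | data) = 0, P(r = 4 | data) = 3/8, P(r = 5 | data) = 5/8.
So P(black next | data) = Σ P(black next | H) P(H | data) = (1/2)(3/8) + (1/4)(5/8) = 11/32.

0.344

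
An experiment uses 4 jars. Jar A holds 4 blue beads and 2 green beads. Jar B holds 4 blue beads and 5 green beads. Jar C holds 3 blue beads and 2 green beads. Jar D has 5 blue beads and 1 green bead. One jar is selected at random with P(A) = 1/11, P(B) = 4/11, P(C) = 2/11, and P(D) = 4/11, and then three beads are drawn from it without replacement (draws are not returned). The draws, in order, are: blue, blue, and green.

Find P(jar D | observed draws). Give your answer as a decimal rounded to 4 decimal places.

For each hypothesis, P(data | H) works out to: P(data | jar A) = (4/6)(3/5)(2/4) = 1/5; P(data | jar B) = (4/9)(3/8)(5/7) = 5/42; P(data | jar C) = (3/5)(2/4)(2/3) = 1/5; P(data | jar D) = (5/6)(4/5)(1/4) = 1/6.
The prior-weighted likelihoods are 1/11 · 1/5 = 1/55, 4/11 · 5/42 = 10/231, 2/11 · 1/5 = 2/55, 4/11 · 1/6 = 2/33; with total 61/385.
By Bayes' rule, P(jar D | data) = (2/33) / (61/385) = 70/183.

0.3825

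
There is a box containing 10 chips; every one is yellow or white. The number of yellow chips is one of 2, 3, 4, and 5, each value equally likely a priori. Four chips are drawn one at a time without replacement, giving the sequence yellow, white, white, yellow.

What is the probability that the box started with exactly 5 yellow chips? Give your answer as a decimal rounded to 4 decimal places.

Under each hypothesis, the probability of the observed sequence is: P(data | r = 2) = (2/10)(8/9)(7/8)(1/7) = 0.022222; P(data | r = 3) = (3/10)(7/9)(6/8)(2/7) = 0.05; P(data | r = 4) = (4/10)(6/9)(5/8)(3/7) = 0.071429; P(data | r = 5) = (5/10)(5/9)(4/8)(4/7) = 0.079365.
Weighting by the prior gives 1/4 · 0.022222 = 0.0055556, 1/4 · 0.05 = 0.0125, 1/4 · 0.071429 = 0.017857, 1/4 · 0.079365 = 0.019841; with total 0.055754.
Hence P(r = 5 | data) = (0.019841) / (0.055754) = 0.35587.

0.3559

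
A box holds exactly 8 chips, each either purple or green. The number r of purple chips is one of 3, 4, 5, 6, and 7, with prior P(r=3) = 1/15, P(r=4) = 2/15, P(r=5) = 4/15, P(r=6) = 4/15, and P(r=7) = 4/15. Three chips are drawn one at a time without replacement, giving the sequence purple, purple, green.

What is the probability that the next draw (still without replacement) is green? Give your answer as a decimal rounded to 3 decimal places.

Compute the likelihood of the observed sequence for each case: P(data | r = 3) = (3/8)(2/7)(5/6) = 5/56; P(data | r = 4) = (4/8)(3/7)(4/6) = 1/7; P(data | r = 5) = (5/8)(4/7)(3/6) = 5/28; P(data | r = 6) = (6/8)(5/7)(2/6) = 5/28; P(data | r = 7) = (7/8)(6/7)(1/6) = 1/8.
Weighting by the prior gives 1/15 · 5/56 = 1/168, 2/15 · 1/7 = 2/105, 4/15 · 5/28 = 1/21, 4/15 · 5/28 = 1/21, 4/15 · 1/8 = 1/30; summing to 43/280.
Dividing through by the total gives posterior P(r = 3 | data) = 5/129, P(r = 4 | data) = 16/129, P(r = 5 | data) = 40/129, P(r = 6 | data) = 40/129, P(r = 7 | data) = 28/129.
Averaging over the posterior, P(green next | data) = (4/5)(5/129) + (3/5)(16/129) + (2/5)(40/129) + (1/5)(40/129) + (0)(28/129) = 188/645.

0.291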